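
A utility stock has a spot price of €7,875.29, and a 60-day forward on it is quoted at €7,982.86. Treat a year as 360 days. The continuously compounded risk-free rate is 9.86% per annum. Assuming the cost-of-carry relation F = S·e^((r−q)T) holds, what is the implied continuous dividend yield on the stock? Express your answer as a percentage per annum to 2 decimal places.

1.72%

From F = S·e^((r−q)T): (r − q) = ln(F/S)/T
ln(7982.86/7875.29) = ln(1.013659) = 0.013567
(r − q) = 0.013567 / (60/360) = 0.081402
q = r − ln(F/S)/T = 0.0986 − 0.081402 = 0.017198
q = 1.72%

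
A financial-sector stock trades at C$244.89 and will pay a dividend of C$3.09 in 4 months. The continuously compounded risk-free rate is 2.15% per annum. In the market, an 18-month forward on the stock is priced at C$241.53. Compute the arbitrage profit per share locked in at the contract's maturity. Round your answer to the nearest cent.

PV(dividends) I = 3.09·e^(−0.0215·4/12) = 3.0679
Fair forward F* = (S − I)·e^(rT) = (244.89 − 3.0679)·e^0.032250 = 241.8221 × 1.032776 = 249.7481
Market C$241.53 < fair 249.7481: forward underpriced → reverse cash-and-carry (short the stock, invest proceeds at r, pay the dividends, go long the forward).
Profit at T = |F_mkt − F*| = |241.53 − 249.7481| = C$8.22 per share

C$8.22 per share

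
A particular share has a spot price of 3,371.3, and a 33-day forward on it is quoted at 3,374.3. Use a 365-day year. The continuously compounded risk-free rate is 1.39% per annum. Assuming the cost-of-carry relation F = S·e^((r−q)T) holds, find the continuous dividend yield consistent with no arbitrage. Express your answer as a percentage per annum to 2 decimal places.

From F = S·e^((r−q)T): (r − q) = ln(F/S)/T
ln(3374.3/3371.3) = ln(1.000890) = 0.000890
(r − q) = 0.000890 / (33/365) = 0.009844
q = r − ln(F/S)/T = 0.0139 − 0.009844 = 0.004056
q = 0.41%

0.41%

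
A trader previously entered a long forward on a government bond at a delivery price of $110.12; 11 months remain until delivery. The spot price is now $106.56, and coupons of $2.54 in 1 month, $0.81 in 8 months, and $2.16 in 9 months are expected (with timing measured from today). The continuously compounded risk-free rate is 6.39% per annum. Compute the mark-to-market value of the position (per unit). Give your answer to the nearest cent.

PV(remaining coupons) I = 2.54·e^(−0.0639·1/12) + 0.81·e^(−0.0639·8/12) + 2.16·e^(−0.0639·9/12) = 5.3617
Current forward F = (S − I)·e^(rT) = (106.56 − 5.3617)·e^(0.0639·11/12) = 101.1983 × 1.060325 = 107.3031
Value (long) = (F − K)·e^(−rT) = (107.3031 − 110.12) × 0.943108 = -2.6566
Value = -$2.66

-$2.66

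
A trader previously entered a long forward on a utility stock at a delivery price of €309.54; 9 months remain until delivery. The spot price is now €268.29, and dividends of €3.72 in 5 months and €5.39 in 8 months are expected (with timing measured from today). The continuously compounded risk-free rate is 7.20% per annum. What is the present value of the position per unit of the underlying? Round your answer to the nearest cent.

PV(remaining dividends) I = 3.72·e^(−0.0720·5/12) + 5.39·e^(−0.0720·8/12) = 8.7474
Current forward F = (S − I)·e^(rT) = (268.29 − 8.7474)·e^(0.0720·9/12) = 259.5426 × 1.055485 = 273.9433
Value (long) = (F − K)·e^(−rT) = (273.9433 − 309.54) × 0.947432 = -33.7255
Value = -€33.73

-€33.73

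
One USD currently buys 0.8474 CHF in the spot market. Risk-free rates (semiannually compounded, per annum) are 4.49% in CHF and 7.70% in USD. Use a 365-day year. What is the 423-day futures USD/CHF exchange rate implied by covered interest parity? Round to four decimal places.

By covered interest parity, F = S · (1+r_CHF/2)^(2T) / (1+r_USD/2)^(2T)
= 0.8474 × 1.052806 / 1.091509 = 0.8474 × 0.964542
F = 0.8174 CHF per USD

0.8174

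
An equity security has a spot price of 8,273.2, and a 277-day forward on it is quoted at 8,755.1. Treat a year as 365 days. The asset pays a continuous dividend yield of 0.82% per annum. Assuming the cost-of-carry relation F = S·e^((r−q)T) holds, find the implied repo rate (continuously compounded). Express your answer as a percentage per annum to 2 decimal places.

From F = S·e^((r−q)T): (r − q) = ln(F/S)/T
ln(8755.1/8273.2) = ln(1.058248) = 0.056615
(r − q) = 0.056615 / (277/365) = 0.074601
r = ln(F/S)/T + q = 0.074601 + 0.0082 = 0.082801
r = 8.28%

8.28%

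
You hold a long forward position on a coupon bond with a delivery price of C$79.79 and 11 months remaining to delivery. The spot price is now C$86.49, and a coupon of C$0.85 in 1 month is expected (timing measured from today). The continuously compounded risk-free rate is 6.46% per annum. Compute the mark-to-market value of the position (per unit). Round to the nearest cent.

PV(remaining coupons) I = 0.85·e^(−0.0646·1/12) = 0.8454
Current forward F = (S − I)·e^(rT) = (86.49 − 0.8454)·e^(0.0646·11/12) = 85.6446 × 1.061005 = 90.8693
Value (long) = (F − K)·e^(−rT) = (90.8693 − 79.79) × 0.942503 = 10.4423
Value = C$10.44

C$10.44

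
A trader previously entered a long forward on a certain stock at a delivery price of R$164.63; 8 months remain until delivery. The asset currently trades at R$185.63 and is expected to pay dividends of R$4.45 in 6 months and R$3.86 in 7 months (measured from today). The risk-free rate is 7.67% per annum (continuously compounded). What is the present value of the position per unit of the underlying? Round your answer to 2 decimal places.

R$21.23

PV(remaining dividends) I = 4.45·e^(−0.0767·6/12) + 3.86·e^(−0.0767·7/12) = 7.9737
Current forward F = (S − I)·e^(rT) = (185.63 − 7.9737)·e^(0.0767·8/12) = 177.6563 × 1.052463 = 186.9767
Value (long) = (F − K)·e^(−rT) = (186.9767 − 164.63) × 0.950152 = 21.2328
Value = R$21.23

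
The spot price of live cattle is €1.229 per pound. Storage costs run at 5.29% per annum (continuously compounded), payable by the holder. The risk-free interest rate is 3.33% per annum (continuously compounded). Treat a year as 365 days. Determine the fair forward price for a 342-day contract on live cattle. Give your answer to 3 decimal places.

Net carry = r + u − y = 0.0333 + 0.0529 − 0.0000 = 0.0862
F = S·e^((r+u−y)T) = 1.229 · e^(0.0862 × 342/365) = 1.229 · e^0.080768
= 1.229 × 1.084119 = €1.332 per pound

€1.332 per pound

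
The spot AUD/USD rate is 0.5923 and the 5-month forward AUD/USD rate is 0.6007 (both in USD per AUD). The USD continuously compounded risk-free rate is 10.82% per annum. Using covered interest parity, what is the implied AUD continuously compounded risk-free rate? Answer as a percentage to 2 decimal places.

F = S·e^((r_USD − r_AUD)T) ⇒ r_AUD = r_USD − ln(F/S)/T
ln(0.6007/0.5923) = 0.014082; /(5/12) = 0.033797
r_AUD = 0.1082 − 0.033797 = 0.074403
r_AUD = 7.44%

7.44%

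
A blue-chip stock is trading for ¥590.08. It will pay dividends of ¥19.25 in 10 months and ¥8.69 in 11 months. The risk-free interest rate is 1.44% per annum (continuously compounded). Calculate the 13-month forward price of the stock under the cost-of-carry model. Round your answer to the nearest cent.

PV(dividends) I = 19.25·e^(−0.0144·10/12) + 8.69·e^(−0.0144·11/12)
I = 19.0204 + 8.5760 = 27.5964
F = (S − I)·e^(rT) = (590.08 − 27.5964) · e^(0.0144·13/12)
= 562.4836 · e^0.015600 = 562.4836 × 1.015722 = ¥571.33

¥571.33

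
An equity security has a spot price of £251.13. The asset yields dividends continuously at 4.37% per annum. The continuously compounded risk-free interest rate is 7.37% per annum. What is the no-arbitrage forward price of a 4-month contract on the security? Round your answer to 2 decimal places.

F = S·e^((r − q)T) = 251.13 · e^((0.0737 − 0.0437) × 4/12)
= 251.13 · e^0.010000 = 251.13 × 1.010050
F = £253.65

£253.65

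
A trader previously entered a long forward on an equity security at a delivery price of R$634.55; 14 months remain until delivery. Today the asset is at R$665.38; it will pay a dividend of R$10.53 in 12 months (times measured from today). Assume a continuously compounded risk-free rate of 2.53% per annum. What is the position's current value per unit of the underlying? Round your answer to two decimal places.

R$39.02

PV(remaining dividends) I = 10.53·e^(−0.0253·12/12) = 10.2669
Current forward F = (S − I)·e^(rT) = (665.38 − 10.2669)·e^(0.0253·14/12) = 655.1131 × 1.029957 = 674.7383
Value (long) = (F − K)·e^(−rT) = (674.7383 − 634.55) × 0.970915 = 39.0194
Value = R$39.02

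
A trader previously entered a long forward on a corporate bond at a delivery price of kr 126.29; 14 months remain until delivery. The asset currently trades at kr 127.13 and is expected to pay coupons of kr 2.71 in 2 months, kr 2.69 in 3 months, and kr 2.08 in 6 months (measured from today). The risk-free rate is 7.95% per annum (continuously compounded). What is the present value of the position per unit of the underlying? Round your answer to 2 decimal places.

kr 4.72

PV(remaining coupons) I = 2.71·e^(−0.0795·2/12) + 2.69·e^(−0.0795·3/12) + 2.08·e^(−0.0795·6/12) = 7.3103
Current forward F = (S − I)·e^(rT) = (127.13 − 7.3103)·e^(0.0795·14/12) = 119.8197 × 1.097187 = 131.4646
Value (long) = (F − K)·e^(−rT) = (131.4646 − 126.29) × 0.911421 = 4.7162
Value = kr 4.72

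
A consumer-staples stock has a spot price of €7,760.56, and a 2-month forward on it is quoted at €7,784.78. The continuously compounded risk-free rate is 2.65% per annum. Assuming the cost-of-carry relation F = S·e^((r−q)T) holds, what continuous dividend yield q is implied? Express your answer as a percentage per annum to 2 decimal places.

From F = S·e^((r−q)T): (r − q) = ln(F/S)/T
ln(7784.78/7760.56) = ln(1.003121) = 0.003116
(r − q) = 0.003116 / (2/12) = 0.018696
q = r − ln(F/S)/T = 0.0265 − 0.018696 = 0.007804
q = 0.78%

0.78%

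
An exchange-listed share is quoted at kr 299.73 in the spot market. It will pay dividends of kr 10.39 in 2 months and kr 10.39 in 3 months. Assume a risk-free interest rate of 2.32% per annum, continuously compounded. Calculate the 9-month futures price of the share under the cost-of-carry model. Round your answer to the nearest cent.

kr 283.95

PV(dividends) I = 10.39·e^(−0.0232·2/12) + 10.39·e^(−0.0232·3/12)
I = 10.3499 + 10.3299 = 20.6798
F = (S − I)·e^(rT) = (299.73 − 20.6798) · e^(0.0232·9/12)
= 279.0502 · e^0.017400 = 279.0502 × 1.017552 = kr 283.95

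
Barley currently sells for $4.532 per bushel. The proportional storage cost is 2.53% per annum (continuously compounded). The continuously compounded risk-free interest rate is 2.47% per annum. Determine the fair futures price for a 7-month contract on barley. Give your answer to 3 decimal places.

Net carry = r + u − y = 0.0247 + 0.0253 − 0.0000 = 0.0500
F = S·e^((r+u−y)T) = 4.532 · e^(0.0500 × 7/12) = 4.532 · e^0.029167
= 4.532 × 1.029597 = $4.666 per bushel

$4.666 per bushel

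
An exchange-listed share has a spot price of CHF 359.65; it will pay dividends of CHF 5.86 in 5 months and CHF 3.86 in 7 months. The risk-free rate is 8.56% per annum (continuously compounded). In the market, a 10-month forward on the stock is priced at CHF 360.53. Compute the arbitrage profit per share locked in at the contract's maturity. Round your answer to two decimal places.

CHF 15.70 per share

PV(dividends) I = 5.86·e^(−0.0856·5/12) + 3.86·e^(−0.0856·7/12) = 9.3267
Fair forward F* = (S − I)·e^(rT) = (359.65 − 9.3267)·e^0.071333 = 350.3233 × 1.073939 = 376.2259
Market CHF 360.53 < fair 376.2259: forward underpriced → reverse cash-and-carry (short the stock, invest proceeds at r, pay the dividends, go long the forward).
Profit at T = |F_mkt − F*| = |360.53 − 376.2259| = CHF 15.70 per share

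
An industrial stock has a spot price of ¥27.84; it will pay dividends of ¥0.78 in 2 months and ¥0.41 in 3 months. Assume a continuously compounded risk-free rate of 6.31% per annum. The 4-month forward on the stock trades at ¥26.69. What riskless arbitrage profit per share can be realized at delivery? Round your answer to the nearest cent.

¥0.54 per share

PV(dividends) I = 0.78·e^(−0.0631·2/12) + 0.41·e^(−0.0631·3/12) = 1.1754
Fair forward F* = (S − I)·e^(rT) = (27.84 − 1.1754)·e^0.021033 = 26.6646 × 1.021256 = 27.2314
Market ¥26.69 < fair 27.2314: forward underpriced → reverse cash-and-carry (short the stock, invest proceeds at r, pay the dividends, go long the forward).
Profit at T = |F_mkt − F*| = |26.69 − 27.2314| = ¥0.54 per share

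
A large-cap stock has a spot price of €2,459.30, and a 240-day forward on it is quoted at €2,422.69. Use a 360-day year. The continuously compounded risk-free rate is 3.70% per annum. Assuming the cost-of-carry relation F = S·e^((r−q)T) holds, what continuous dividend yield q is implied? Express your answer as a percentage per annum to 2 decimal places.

5.95%

From F = S·e^((r−q)T): (r − q) = ln(F/S)/T
ln(2422.69/2459.30) = ln(0.985114) = -0.014998
(r − q) = -0.014998 / (240/360) = -0.022497
q = r − ln(F/S)/T = 0.0370 + 0.022497 = 0.059497
q = 5.95%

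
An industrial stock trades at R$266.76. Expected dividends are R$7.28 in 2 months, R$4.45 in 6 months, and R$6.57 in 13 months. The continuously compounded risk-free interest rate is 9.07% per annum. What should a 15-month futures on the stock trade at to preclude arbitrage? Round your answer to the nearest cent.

PV(dividends) I = 7.28·e^(−0.0907·2/12) + 4.45·e^(−0.0907·6/12) + 6.57·e^(−0.0907·13/12)
I = 7.1708 + 4.2527 + 5.9551 = 17.3786
F = (S − I)·e^(rT) = (266.76 − 17.3786) · e^(0.0907·15/12)
= 249.3814 · e^0.113375 = 249.3814 × 1.120052 = R$279.32

R$279.32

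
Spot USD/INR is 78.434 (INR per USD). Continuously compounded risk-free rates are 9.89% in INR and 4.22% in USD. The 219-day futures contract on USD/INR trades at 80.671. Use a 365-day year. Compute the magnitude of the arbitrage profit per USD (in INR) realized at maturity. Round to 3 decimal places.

0.477 per USD (in INR)

Fair futures: F* = S·e^(carry·T), with carry = (r_INR − r_USD) = 0.0989 − 0.0422 = 0.0567
F* = 78.434 · e^(0.0567 × 219/365) = 78.434 · e^0.034020 = 78.434 × 1.034605 = 81.1482
Market 80.671 < fair 81.1482: forward underpriced → reverse cash-and-carry (short spot, go long the forward).
At maturity, profit = |F_mkt − F*| = |80.671 − 81.1482| = 0.477 per USD (in INR)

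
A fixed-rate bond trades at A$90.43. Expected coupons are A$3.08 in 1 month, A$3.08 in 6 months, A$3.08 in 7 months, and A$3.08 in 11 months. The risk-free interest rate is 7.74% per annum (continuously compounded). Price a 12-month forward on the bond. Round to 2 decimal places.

A$84.92

PV(coupons) I = 3.08·e^(−0.0774·1/12) + 3.08·e^(−0.0774·6/12) + 3.08·e^(−0.0774·7/12) + 3.08·e^(−0.0774·11/12)
I = 3.0602 + 2.9631 + 2.9440 + 2.8690 = 11.8363
F = (S − I)·e^(rT) = (90.43 − 11.8363) · e^(0.0774·12/12)
= 78.5937 · e^0.077400 = 78.5937 × 1.080474 = A$84.92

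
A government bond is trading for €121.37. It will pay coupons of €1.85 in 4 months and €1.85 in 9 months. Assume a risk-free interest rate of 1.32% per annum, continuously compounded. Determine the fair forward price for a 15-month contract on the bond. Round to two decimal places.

€119.65

PV(coupons) I = 1.85·e^(−0.0132·4/12) + 1.85·e^(−0.0132·9/12)
I = 1.8419 + 1.8318 = 3.6737
F = (S − I)·e^(rT) = (121.37 − 3.6737) · e^(0.0132·15/12)
= 117.6963 · e^0.016500 = 117.6963 × 1.016637 = €119.65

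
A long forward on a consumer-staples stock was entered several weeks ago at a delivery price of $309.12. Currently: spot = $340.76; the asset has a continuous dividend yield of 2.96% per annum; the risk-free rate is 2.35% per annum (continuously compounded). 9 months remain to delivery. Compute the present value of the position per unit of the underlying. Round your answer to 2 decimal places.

Current fair forward for the remaining 9 months: F = S·e^((r − q)·T), (r − q) = 0.0235 − 0.0296 = -0.0061
F = 340.76 · e^(-0.0061 × 9/12) = 340.76 × 0.995435 = 339.2044
Value of long forward = (F − K)·e^(−rT) = (339.2044 − 309.12) · e^(−0.0235·9/12)
= 30.0844 × 0.982529 = 29.56

$29.56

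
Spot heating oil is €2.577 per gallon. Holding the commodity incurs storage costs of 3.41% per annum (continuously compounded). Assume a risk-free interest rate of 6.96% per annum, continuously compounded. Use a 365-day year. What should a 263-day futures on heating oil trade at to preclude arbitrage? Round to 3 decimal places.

€2.777 per gallon

Net carry = r + u − y = 0.0696 + 0.0341 − 0.0000 = 0.1037
F = S·e^((r+u−y)T) = 2.577 · e^(0.1037 × 263/365) = 2.577 · e^0.074721
= 2.577 × 1.077583 = €2.777 per gallon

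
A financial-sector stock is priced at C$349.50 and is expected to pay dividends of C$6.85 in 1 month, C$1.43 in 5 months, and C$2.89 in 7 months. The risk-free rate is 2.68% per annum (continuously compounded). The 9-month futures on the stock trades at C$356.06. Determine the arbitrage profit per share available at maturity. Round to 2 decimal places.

PV(dividends) I = 6.85·e^(−0.0268·1/12) + 1.43·e^(−0.0268·5/12) + 2.89·e^(−0.0268·7/12) = 11.0940
Fair futures F* = (S − I)·e^(rT) = (349.50 − 11.0940)·e^0.020100 = 338.4060 × 1.020303 = 345.2767
Market C$356.06 > fair 345.2767: forward overpriced → cash-and-carry (borrow at r, buy the stock and collect the dividends, short the forward).
Profit at T = |F_mkt − F*| = |356.06 − 345.2767| = C$10.78 per share

C$10.78 per share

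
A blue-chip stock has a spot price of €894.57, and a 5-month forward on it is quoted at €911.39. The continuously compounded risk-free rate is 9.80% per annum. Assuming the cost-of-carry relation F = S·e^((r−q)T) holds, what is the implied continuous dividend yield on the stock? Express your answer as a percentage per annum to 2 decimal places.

5.33%

From F = S·e^((r−q)T): (r − q) = ln(F/S)/T
ln(911.39/894.57) = ln(1.018802) = 0.018627
(r − q) = 0.018627 / (5/12) = 0.044705
q = r − ln(F/S)/T = 0.0980 − 0.044705 = 0.053295
q = 5.33%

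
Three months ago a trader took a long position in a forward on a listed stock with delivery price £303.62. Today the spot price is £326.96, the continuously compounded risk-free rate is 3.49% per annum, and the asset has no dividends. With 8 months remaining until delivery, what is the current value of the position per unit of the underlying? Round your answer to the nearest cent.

£30.32

Current fair forward for the remaining 8 months: F = S·e^(r·T), r = 0.0349
F = 326.96 · e^(0.0349 × 8/12) = 326.96 × 1.023539 = 334.6563
Value of long forward = (F − K)·e^(−rT) = (334.6563 − 303.62) · e^(−0.0349·8/12)
= 31.0363 × 0.977002 = 30.32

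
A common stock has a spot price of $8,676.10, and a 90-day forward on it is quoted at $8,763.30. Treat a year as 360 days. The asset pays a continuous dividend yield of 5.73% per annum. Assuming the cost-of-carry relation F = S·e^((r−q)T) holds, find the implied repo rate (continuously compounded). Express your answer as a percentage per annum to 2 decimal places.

9.73%

From F = S·e^((r−q)T): (r − q) = ln(F/S)/T
ln(8763.30/8676.10) = ln(1.010051) = 0.010001
(r − q) = 0.010001 / (90/360) = 0.040004
r = ln(F/S)/T + q = 0.040004 + 0.0573 = 0.097304
r = 9.73%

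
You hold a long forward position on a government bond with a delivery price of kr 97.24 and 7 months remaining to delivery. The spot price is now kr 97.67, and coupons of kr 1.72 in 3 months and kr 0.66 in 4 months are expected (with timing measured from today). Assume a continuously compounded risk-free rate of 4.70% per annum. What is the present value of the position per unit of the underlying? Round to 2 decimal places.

PV(remaining coupons) I = 1.72·e^(−0.0470·3/12) + 0.66·e^(−0.0470·4/12) = 2.3496
Current forward F = (S − I)·e^(rT) = (97.67 − 2.3496)·e^(0.0470·7/12) = 95.3204 × 1.027796 = 97.9699
Value (long) = (F − K)·e^(−rT) = (97.9699 − 97.24) × 0.972956 = 0.7102
Value = kr 0.71

kr 0.71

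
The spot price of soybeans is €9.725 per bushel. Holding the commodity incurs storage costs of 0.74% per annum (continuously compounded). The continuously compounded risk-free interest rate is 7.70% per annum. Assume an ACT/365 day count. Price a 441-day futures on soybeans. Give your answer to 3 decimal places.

€10.769 per bushel

Net carry = r + u − y = 0.0770 + 0.0074 − 0.0000 = 0.0844
F = S·e^((r+u−y)T) = 9.725 · e^(0.0844 × 441/365) = 9.725 · e^0.101974
= 9.725 × 1.107355 = €10.769 per bushel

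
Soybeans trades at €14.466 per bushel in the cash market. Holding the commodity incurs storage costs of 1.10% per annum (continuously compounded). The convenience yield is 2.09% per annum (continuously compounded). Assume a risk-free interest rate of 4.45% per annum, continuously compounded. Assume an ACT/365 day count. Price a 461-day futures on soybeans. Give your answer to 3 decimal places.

€15.112 per bushel

Net carry = r + u − y = 0.0445 + 0.0110 − 0.0209 = 0.0346
F = S·e^((r+u−y)T) = 14.466 · e^(0.0346 × 461/365) = 14.466 · e^0.043700
= 14.466 × 1.044669 = €15.112 per bushel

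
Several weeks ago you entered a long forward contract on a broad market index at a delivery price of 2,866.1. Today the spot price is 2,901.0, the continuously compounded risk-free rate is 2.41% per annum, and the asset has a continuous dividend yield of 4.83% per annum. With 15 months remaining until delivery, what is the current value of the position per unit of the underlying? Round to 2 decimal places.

-50.01

Current fair forward for the remaining 15 months: F = S·e^((r − q)·T), (r − q) = 0.0241 − 0.0483 = -0.0242
F = 2901.0 · e^(-0.0242 × 15/12) = 2901.0 × 0.97020295 = 2814.5588
Value of long forward = (F − K)·e^(−rT) = (2814.5588 − 2866.1) · e^(−0.0241·15/12)
= -51.5412 × 0.97032424 = -50.01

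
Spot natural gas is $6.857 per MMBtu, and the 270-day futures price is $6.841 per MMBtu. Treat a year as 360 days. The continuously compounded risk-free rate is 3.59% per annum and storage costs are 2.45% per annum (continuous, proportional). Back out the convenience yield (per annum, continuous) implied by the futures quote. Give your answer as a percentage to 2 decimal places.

F = S·e^((r+u−y)T) ⇒ (r+u−y) = ln(F/S)/T
ln(6.841/6.857) = -0.002336; /T ⇒ -0.003115
y = r + u − ln(F/S)/T = 0.0359 + 0.0245 + 0.003115 = 0.063515
y = 6.35%

6.35%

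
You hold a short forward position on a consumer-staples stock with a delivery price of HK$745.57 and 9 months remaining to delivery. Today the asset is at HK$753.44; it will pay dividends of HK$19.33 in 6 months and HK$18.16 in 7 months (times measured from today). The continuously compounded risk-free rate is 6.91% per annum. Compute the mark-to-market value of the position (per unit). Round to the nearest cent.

PV(remaining dividends) I = 19.33·e^(−0.0691·6/12) + 18.16·e^(−0.0691·7/12) = 36.1161
Current forward F = (S − I)·e^(rT) = (753.44 − 36.1161)·e^(0.0691·9/12) = 717.3239 × 1.053191 = 755.4791
Value (long) = (F − K)·e^(−rT) = (755.4791 − 745.57) × 0.949495 = 9.4086
Short position value = −(long value) = -HK$9.41

-HK$9.41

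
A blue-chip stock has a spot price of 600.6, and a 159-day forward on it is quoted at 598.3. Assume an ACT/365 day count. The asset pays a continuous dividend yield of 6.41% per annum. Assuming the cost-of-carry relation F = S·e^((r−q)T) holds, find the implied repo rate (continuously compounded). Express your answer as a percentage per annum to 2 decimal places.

5.53%

From F = S·e^((r−q)T): (r − q) = ln(F/S)/T
ln(598.3/600.6) = ln(0.996170) = -0.003837
(r − q) = -0.003837 / (159/365) = -0.008808
r = ln(F/S)/T + q = -0.008808 + 0.0641 = 0.055292
r = 5.53%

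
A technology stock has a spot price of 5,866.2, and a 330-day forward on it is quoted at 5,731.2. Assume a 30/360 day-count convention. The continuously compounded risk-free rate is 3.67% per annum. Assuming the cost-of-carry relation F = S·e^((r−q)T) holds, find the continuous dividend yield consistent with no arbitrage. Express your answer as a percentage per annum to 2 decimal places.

From F = S·e^((r−q)T): (r − q) = ln(F/S)/T
ln(5731.2/5866.2) = ln(0.976987) = -0.023282
(r − q) = -0.023282 / (330/360) = -0.025399
q = r − ln(F/S)/T = 0.0367 + 0.025399 = 0.062099
q = 6.21%

6.21%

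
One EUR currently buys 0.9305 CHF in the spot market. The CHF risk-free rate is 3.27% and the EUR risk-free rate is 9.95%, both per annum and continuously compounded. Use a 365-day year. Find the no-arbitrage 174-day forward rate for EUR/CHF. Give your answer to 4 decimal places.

F = S·e^((r_CHF − r_EUR)T) = 0.9305 · e^((0.0327 − 0.0995) × 174/365)
= 0.9305 · e^-0.031844 = 0.9305 × 0.968658
F = 0.9013 CHF per EUR

0.9013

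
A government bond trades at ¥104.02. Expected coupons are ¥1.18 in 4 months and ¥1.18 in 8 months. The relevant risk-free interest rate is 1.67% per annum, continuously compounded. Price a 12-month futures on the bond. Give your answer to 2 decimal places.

PV(coupons) I = 1.18·e^(−0.0167·4/12) + 1.18·e^(−0.0167·8/12)
I = 1.1734 + 1.1669 = 2.3403
F = (S − I)·e^(rT) = (104.02 − 2.3403) · e^(0.0167·12/12)
= 101.6797 · e^0.016700 = 101.6797 × 1.016840 = ¥103.39

¥103.39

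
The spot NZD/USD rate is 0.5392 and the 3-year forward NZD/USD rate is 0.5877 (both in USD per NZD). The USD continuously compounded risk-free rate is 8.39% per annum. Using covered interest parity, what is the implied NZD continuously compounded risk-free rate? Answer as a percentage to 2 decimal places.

5.52%

F = S·e^((r_USD − r_NZD)T) ⇒ r_NZD = r_USD − ln(F/S)/T
ln(0.5877/0.5392) = 0.086130; /(3) = 0.028710
r_NZD = 0.0839 − 0.028710 = 0.055190
r_NZD = 5.52%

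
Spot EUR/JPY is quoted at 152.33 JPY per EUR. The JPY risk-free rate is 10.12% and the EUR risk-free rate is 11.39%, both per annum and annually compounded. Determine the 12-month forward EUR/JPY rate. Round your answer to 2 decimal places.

By covered interest parity, F = S · (1+r_JPY)^T / (1+r_EUR)^T
= 152.33 × 1.101200 / 1.113900 = 152.33 × 0.988599
F = 150.59 JPY per EUR

150.59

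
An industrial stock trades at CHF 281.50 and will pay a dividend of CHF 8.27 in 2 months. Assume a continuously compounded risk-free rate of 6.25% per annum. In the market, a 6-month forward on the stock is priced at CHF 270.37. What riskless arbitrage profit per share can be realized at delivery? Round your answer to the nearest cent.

CHF 11.62 per share

PV(dividends) I = 8.27·e^(−0.0625·2/12) = 8.1843
Fair forward F* = (S − I)·e^(rT) = (281.50 − 8.1843)·e^0.031250 = 273.3157 × 1.031743 = 281.9916
Market CHF 270.37 < fair 281.9916: forward underpriced → reverse cash-and-carry (short the stock, invest proceeds at r, pay the dividends, go long the forward).
Profit at T = |F_mkt − F*| = |270.37 − 281.9916| = CHF 11.62 per share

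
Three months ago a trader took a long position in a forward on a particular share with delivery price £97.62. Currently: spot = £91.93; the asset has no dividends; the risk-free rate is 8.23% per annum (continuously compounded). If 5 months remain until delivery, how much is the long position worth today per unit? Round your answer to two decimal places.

Current fair forward for the remaining 5 months: F = S·e^(r·T), r = 0.0823
F = 91.93 · e^(0.0823 × 5/12) = 91.93 × 1.034886 = 95.1371
Value of long forward = (F − K)·e^(−rT) = (95.1371 − 97.62) · e^(−0.0823·5/12)
= -2.4829 × 0.966290 = -2.40

-£2.40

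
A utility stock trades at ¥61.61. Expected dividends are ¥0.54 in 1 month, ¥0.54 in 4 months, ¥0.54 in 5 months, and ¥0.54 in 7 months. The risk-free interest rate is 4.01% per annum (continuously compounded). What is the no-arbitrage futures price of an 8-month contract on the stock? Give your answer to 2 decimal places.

¥61.09

PV(dividends) I = 0.54·e^(−0.0401·1/12) + 0.54·e^(−0.0401·4/12) + 0.54·e^(−0.0401·5/12) + 0.54·e^(−0.0401·7/12)
I = 0.5382 + 0.5328 + 0.5311 + 0.5275 = 2.1296
F = (S − I)·e^(rT) = (61.61 − 2.1296) · e^(0.0401·8/12)
= 59.4804 · e^0.026733 = 59.4804 × 1.027094 = ¥61.09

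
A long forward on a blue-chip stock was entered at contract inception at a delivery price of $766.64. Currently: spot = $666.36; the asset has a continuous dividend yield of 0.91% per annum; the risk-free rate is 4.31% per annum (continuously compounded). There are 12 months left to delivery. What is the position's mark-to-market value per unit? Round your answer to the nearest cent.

Current fair forward for the remaining 12 months: F = S·e^((r − q)·T), (r − q) = 0.0431 − 0.0091 = 0.0340
F = 666.36 · e^(0.0340 × 12/12) = 666.36 × 1.034585 = 689.4061
Value of long forward = (F − K)·e^(−rT) = (689.4061 − 766.64) · e^(−0.0431·12/12)
= -77.2339 × 0.957816 = -73.98

-$73.98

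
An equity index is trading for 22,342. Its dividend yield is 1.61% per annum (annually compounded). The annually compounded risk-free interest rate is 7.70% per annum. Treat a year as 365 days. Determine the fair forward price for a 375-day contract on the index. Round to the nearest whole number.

23,719

F = S · (1+r)^T / (1+q)^T
= 22342 × 1.079191 / 1.016545 = 22342 × 1.061626
F = 23,719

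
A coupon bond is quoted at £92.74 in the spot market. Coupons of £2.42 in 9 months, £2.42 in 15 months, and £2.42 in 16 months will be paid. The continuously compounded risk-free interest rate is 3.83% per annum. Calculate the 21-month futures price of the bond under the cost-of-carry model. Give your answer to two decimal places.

PV(coupons) I = 2.42·e^(−0.0383·9/12) + 2.42·e^(−0.0383·15/12) + 2.42·e^(−0.0383·16/12)
I = 2.3515 + 2.3069 + 2.2995 = 6.9579
F = (S − I)·e^(rT) = (92.74 − 6.9579) · e^(0.0383·21/12)
= 85.7821 · e^0.067025 = 85.7821 × 1.069322 = £91.73

£91.73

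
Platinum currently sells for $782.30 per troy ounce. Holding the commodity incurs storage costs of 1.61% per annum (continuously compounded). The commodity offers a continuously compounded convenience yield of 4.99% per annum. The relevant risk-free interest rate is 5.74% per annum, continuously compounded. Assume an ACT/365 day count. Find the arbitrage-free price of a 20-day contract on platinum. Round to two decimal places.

$783.31 per troy ounce

Net carry = r + u − y = 0.0574 + 0.0161 − 0.0499 = 0.0236
F = S·e^((r+u−y)T) = 782.30 · e^(0.0236 × 20/365) = 782.30 · e^0.001293
= 782.30 × 1.001294 = $783.31 per troy ounce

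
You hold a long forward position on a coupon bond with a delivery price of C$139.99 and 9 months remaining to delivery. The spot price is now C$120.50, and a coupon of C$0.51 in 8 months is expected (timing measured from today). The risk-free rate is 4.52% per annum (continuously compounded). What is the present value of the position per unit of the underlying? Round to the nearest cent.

PV(remaining coupons) I = 0.51·e^(−0.0452·8/12) = 0.4949
Current forward F = (S − I)·e^(rT) = (120.50 − 0.4949)·e^(0.0452·9/12) = 120.0051 × 1.034481 = 124.1430
Value (long) = (F − K)·e^(−rT) = (124.1430 − 139.99) × 0.966668 = -15.3188
Value = -C$15.32

-C$15.32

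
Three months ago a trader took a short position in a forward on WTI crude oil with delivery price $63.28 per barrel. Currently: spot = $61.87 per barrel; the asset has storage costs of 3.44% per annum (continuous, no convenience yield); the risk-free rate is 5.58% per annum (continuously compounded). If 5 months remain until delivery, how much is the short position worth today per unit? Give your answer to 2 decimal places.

-$0.94 per barrel

Current fair forward for the remaining 5 months: F = S·e^((r + u)·T), (r + u) = 0.0558 + 0.0344 = 0.0902
F = 61.87 · e^(0.0902 × 5/12) = 61.87 × 1.038299 = 64.2396
Value of long forward = (F − K)·e^(−rT) = (64.2396 − 63.28) · e^(−0.0558·5/12)
= 0.9596 × 0.977018 = 0.94
Short position value = −(long value) = -$0.94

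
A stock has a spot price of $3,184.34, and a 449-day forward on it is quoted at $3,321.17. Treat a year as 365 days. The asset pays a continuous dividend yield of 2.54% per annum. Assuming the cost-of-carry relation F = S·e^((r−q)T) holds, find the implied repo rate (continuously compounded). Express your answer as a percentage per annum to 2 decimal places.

From F = S·e^((r−q)T): (r − q) = ln(F/S)/T
ln(3321.17/3184.34) = ln(1.042970) = 0.042072
(r − q) = 0.042072 / (449/365) = 0.034201
r = ln(F/S)/T + q = 0.034201 + 0.0254 = 0.059601
r = 5.96%

5.96%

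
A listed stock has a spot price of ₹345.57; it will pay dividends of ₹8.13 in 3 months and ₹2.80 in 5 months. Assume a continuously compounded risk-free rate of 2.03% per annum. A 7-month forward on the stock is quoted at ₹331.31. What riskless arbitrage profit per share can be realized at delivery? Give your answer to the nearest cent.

PV(dividends) I = 8.13·e^(−0.0203·3/12) + 2.80·e^(−0.0203·5/12) = 10.8653
Fair forward F* = (S − I)·e^(rT) = (345.57 − 10.8653)·e^0.011842 = 334.7047 × 1.011912 = 338.6917
Market ₹331.31 < fair 338.6917: forward underpriced → reverse cash-and-carry (short the stock, invest proceeds at r, pay the dividends, go long the forward).
Profit at T = |F_mkt − F*| = |331.31 − 338.6917| = ₹7.38 per share

₹7.38 per share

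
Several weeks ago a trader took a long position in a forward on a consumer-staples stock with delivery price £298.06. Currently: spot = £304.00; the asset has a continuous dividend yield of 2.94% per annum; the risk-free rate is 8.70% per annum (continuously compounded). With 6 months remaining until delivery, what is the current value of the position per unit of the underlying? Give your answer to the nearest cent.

£14.19

Current fair forward for the remaining 6 months: F = S·e^((r − q)·T), (r − q) = 0.0870 − 0.0294 = 0.0576
F = 304.00 · e^(0.0576 × 6/12) = 304.00 × 1.029219 = 312.8826
Value of long forward = (F − K)·e^(−rT) = (312.8826 − 298.06) · e^(−0.0870·6/12)
= 14.8226 × 0.957433 = 14.19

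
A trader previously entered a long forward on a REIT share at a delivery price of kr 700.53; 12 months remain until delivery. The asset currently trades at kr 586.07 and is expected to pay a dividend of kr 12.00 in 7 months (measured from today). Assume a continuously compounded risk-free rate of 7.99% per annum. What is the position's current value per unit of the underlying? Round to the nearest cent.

PV(remaining dividends) I = 12.00·e^(−0.0799·7/12) = 11.4535
Current forward F = (S − I)·e^(rT) = (586.07 − 11.4535)·e^(0.0799·12/12) = 574.6165 × 1.083179 = 622.4125
Value (long) = (F − K)·e^(−rT) = (622.4125 − 700.53) × 0.923209 = -72.1188
Value = -kr 72.12

-kr 72.12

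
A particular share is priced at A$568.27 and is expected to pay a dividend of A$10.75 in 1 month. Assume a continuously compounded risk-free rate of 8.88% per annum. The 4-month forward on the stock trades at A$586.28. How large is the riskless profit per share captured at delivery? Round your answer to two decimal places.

PV(dividends) I = 10.75·e^(−0.0888·1/12) = 10.6707
Fair forward F* = (S − I)·e^(rT) = (568.27 − 10.6707)·e^0.029600 = 557.5993 × 1.030042 = 574.3507
Market A$586.28 > fair 574.3507: forward overpriced → cash-and-carry (borrow at r, buy the stock and collect the dividends, short the forward).
Profit at T = |F_mkt − F*| = |586.28 − 574.3507| = A$11.93 per share

A$11.93 per share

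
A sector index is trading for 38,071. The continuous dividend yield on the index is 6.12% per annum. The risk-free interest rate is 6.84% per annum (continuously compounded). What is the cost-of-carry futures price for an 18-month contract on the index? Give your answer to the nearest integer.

F = S·e^((r − q)T) = 38071 · e^((0.0684 − 0.0612) × 18/12)
= 38071 · e^0.010800 = 38071 × 1.010859
F = 38,484

38,484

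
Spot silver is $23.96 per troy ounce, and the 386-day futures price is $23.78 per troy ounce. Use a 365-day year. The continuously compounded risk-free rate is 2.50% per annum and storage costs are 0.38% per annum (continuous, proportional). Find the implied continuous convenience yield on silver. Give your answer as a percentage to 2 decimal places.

3.59%

F = S·e^((r+u−y)T) ⇒ (r+u−y) = ln(F/S)/T
ln(23.78/23.96) = -0.007541; /T ⇒ -0.007131
y = r + u − ln(F/S)/T = 0.0250 + 0.0038 + 0.007131 = 0.035931
y = 3.59%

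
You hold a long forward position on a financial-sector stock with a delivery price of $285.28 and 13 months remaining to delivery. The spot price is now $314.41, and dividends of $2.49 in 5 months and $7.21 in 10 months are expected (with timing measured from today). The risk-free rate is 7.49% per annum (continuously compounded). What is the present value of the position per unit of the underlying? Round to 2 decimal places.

PV(remaining dividends) I = 2.49·e^(−0.0749·5/12) + 7.21·e^(−0.0749·10/12) = 9.1872
Current forward F = (S − I)·e^(rT) = (314.41 − 9.1872)·e^(0.0749·13/12) = 305.2228 × 1.084525 = 331.0218
Value (long) = (F − K)·e^(−rT) = (331.0218 − 285.28) × 0.922063 = 42.1768
Value = $42.18

$42.18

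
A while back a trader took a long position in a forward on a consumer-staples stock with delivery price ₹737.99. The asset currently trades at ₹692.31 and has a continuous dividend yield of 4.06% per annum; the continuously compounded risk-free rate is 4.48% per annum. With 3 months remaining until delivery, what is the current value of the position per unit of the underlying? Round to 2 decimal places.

Current fair forward for the remaining 3 months: F = S·e^((r − q)·T), (r − q) = 0.0448 − 0.0406 = 0.0042
F = 692.31 · e^(0.0042 × 3/12) = 692.31 × 1.001051 = 693.0376
Value of long forward = (F − K)·e^(−rT) = (693.0376 − 737.99) · e^(−0.0448·3/12)
= -44.9524 × 0.988862 = -44.45

-₹44.45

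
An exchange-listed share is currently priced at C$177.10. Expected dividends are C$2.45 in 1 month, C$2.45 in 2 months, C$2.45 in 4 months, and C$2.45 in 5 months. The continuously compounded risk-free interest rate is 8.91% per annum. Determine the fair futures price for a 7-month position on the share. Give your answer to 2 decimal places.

C$176.45

PV(dividends) I = 2.45·e^(−0.0891·1/12) + 2.45·e^(−0.0891·2/12) + 2.45·e^(−0.0891·4/12) + 2.45·e^(−0.0891·5/12)
I = 2.4319 + 2.4139 + 2.3783 + 2.3607 = 9.5848
F = (S − I)·e^(rT) = (177.10 − 9.5848) · e^(0.0891·7/12)
= 167.5152 · e^0.051975 = 167.5152 × 1.053349 = C$176.45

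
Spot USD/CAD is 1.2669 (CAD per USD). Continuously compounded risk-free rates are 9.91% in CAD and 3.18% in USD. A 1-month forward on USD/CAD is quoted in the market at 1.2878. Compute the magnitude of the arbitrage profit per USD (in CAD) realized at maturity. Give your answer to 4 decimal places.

Fair forward: F* = S·e^(carry·T), with carry = (r_CAD − r_USD) = 0.0991 − 0.0318 = 0.0673
F* = 1.2669 · e^(0.0673 × 1/12) = 1.2669 · e^0.005608 = 1.2669 × 1.005624 = 1.2740
Market 1.2878 > fair 1.2740: forward overpriced → cash-and-carry (buy spot, short the forward).
At maturity, profit = |F_mkt − F*| = |1.2878 − 1.2740| = 0.0138 per USD (in CAD)

0.0138 per USD (in CAD)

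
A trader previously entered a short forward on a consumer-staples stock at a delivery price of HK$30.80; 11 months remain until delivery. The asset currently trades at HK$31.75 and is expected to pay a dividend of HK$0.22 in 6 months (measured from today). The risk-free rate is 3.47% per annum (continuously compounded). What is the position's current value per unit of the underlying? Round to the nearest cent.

-HK$1.70

PV(remaining dividends) I = 0.22·e^(−0.0347·6/12) = 0.2162
Current forward F = (S − I)·e^(rT) = (31.75 − 0.2162)·e^(0.0347·11/12) = 31.5338 × 1.032320 = 32.5530
Value (long) = (F − K)·e^(−rT) = (32.5530 − 30.80) × 0.968692 = 1.6981
Short position value = −(long value) = -HK$1.70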